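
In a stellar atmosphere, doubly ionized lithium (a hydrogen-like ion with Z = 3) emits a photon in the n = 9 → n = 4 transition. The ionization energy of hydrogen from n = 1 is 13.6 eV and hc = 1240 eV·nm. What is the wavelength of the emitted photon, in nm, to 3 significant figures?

202 nm

For Z = 3 the level energies scale as Z², so the effective Rydberg energy is 13.6 × 9 = 122.4 eV.
ΔE = 122.4 × (1/4² − 1/9²) = 122.4 × 0.05015 = 6.139 eV.
λ = hc/ΔE = 1240 / 6.139 = 202 nm.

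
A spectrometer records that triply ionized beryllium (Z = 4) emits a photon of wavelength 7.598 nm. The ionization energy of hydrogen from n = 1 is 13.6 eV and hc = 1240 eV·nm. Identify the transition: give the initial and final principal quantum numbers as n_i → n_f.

The photon energy is ΔE = hc/λ = 1240 / 7.598 = 163.2 eV.
With Z = 4, ΔE = 217.6 × (1/n_f² − 1/n_i²), so 1/n_f² − 1/n_i² = 0.7500.
Trying n_f = 1 gives 1/n_i² = 0.2500, i.e. n_i ≈ 2; this pair matches.

n_i = 2, n_f = 1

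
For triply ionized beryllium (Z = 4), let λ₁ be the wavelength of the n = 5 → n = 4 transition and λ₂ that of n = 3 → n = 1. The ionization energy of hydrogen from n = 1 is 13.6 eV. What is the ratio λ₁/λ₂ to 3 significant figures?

λ ∝ 1/ΔE ∝ 1/(1/n_f² − 1/n_i²), and the Z² and hc factors cancel in the ratio.
λ₁/λ₂ = (1/1² − 1/3²)/(1/4² − 1/5²) = 0.8889/0.02250 = 39.5.

39.5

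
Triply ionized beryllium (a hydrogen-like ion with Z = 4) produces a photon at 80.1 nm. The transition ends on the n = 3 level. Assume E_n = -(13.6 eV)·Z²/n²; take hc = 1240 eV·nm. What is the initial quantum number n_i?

n_i = 5

The photon energy is ΔE = hc/λ = 1240 / 80.1 = 15.48 eV.
With Z = 4, ΔE = 217.6 × (1/n_f² − 1/n_i²), so 1/n_f² − 1/n_i² = 0.07114.
With n_f = 3: 1/n_i² = 1/9 − 0.07114 = 0.03997, so n_i ≈ 5.00.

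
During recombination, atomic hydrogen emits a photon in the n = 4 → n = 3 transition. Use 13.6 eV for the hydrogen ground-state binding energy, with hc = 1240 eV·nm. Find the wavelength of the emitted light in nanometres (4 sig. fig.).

ΔE = 13.60 × (1/3² − 1/4²) = 13.60 × 0.04861 = 0.6611 eV.
λ = hc/ΔE = 1240 / 0.6611 = 1876 nm.
This line belongs to the Paschen series.

1876 nm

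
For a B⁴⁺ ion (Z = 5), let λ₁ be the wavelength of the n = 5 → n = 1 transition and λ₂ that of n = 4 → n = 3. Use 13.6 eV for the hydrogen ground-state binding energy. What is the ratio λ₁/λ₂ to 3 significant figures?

0.0506

λ ∝ 1/ΔE ∝ 1/(1/n_f² − 1/n_i²), and the Z² and hc factors cancel in the ratio.
λ₁/λ₂ = (1/3² − 1/4²)/(1/1² − 1/5²) = 0.04861/0.9600 = 0.0506.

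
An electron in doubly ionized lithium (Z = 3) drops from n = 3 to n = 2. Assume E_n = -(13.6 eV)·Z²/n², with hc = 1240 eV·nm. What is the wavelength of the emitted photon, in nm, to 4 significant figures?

72.94 nm

For Z = 3 the level energies scale as Z², so the effective Rydberg energy is 13.6 × 9 = 122.4 eV.
ΔE = 122.4 × (1/2² − 1/3²) = 122.4 × 0.1389 = 17.00 eV.
λ = hc/ΔE = 1240 / 17.00 = 72.94 nm.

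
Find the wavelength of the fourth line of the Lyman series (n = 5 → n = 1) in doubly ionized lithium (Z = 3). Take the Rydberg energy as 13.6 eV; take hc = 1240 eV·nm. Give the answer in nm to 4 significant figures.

10.55 nm

The Lyman series terminates on n_f = 1; the fourth line has n_i = 1+4 = 5.
ΔE = 122.4 × (1/1² − 1/5²) = 117.5 eV.
λ = 1240 / 117.5 = 10.55 nm.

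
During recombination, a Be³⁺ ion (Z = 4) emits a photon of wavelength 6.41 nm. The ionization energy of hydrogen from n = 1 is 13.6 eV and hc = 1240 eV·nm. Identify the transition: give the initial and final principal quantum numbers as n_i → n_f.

n_i = 3, n_f = 1

The photon energy is ΔE = hc/λ = 1240 / 6.41 = 193.4 eV.
With Z = 4, ΔE = 217.6 × (1/n_f² − 1/n_i²), so 1/n_f² − 1/n_i² = 0.8890.
Trying n_f = 1 gives 1/n_i² = 0.1110, i.e. n_i ≈ 3; this pair matches.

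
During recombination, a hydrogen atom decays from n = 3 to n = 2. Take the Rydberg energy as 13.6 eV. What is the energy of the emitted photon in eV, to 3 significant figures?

1.89 eV

E_3 = −13.60/9 = −1.511 eV and E_2 = −13.60/4 = −3.400 eV.
The photon energy is |E_3 − E_2| = 1.89 eV.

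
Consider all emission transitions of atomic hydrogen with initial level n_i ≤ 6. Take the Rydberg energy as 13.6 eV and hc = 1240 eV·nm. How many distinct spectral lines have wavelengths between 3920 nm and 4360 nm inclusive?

Enumerate all n_i → n_f pairs with 1 ≤ n_f < n_i ≤ 6 and compute λ = 1240 / [13.6·1·(1/n_f² − 1/n_i²)].
Lines falling in [3920, 4360] nm: 5→4 (4052 nm).

1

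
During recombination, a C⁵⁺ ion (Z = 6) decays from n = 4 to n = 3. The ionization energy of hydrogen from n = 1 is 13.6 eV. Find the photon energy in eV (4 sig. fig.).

The Bohr energies scale as Z², so for Z = 6: E_n = −489.6/n² eV.
E_4 = −489.6/16 = −30.60 eV and E_3 = −489.6/9 = −54.40 eV.
The photon energy is |E_4 − E_3| = 23.80 eV.

23.80 eV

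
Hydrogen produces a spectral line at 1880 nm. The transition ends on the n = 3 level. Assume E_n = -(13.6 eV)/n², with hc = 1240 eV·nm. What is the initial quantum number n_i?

The photon energy is ΔE = hc/λ = 1240 / 1880 = 0.6596 eV.
With Z = 1, ΔE = 13.60 × (1/n_f² − 1/n_i²), so 1/n_f² − 1/n_i² = 0.04850.
With n_f = 3: 1/n_i² = 1/9 − 0.04850 = 0.06261, so n_i ≈ 4.00.

n_i = 4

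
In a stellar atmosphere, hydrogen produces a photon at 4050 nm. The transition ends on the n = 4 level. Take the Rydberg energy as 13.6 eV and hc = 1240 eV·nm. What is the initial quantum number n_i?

n_i = 5

The photon energy is ΔE = hc/λ = 1240 / 4050 = 0.3062 eV.
With Z = 1, ΔE = 13.60 × (1/n_f² − 1/n_i²), so 1/n_f² − 1/n_i² = 0.02251.
With n_f = 4: 1/n_i² = 1/16 − 0.02251 = 0.03999, so n_i ≈ 5.00.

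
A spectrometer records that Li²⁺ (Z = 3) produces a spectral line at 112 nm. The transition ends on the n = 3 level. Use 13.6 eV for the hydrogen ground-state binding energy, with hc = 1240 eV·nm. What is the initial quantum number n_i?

n_i = 7

The photon energy is ΔE = hc/λ = 1240 / 112 = 11.07 eV.
With Z = 3, ΔE = 122.4 × (1/n_f² − 1/n_i²), so 1/n_f² − 1/n_i² = 0.09045.
With n_f = 3: 1/n_i² = 1/9 − 0.09045 = 0.02066, so n_i ≈ 6.96.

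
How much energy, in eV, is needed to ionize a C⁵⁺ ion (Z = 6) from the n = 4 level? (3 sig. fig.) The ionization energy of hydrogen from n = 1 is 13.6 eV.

30.6 eV

E_n = −13.6 Z²/n² = −489.6/n² eV for Z = 6.
E_4 = −489.6/16 = −30.6 eV, so ionization (to E = 0) requires 30.6 eV.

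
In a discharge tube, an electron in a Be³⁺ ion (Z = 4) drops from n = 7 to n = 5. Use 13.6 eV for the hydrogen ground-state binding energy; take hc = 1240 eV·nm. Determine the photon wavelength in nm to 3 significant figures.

For Z = 4 the level energies scale as Z², so the effective Rydberg energy is 13.6 × 16 = 217.6 eV.
ΔE = 217.6 × (1/5² − 1/7²) = 217.6 × 0.01959 = 4.263 eV.
λ = hc/ΔE = 1240 / 4.263 = 291 nm.

291 nm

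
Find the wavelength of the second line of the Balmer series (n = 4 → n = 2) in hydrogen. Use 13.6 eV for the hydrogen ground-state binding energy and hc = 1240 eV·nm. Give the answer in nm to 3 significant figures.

486 nm

The Balmer series terminates on n_f = 2; the second line has n_i = 2+2 = 4.
ΔE = 13.60 × (1/2² − 1/4²) = 2.550 eV.
λ = 1240 / 2.550 = 486 nm.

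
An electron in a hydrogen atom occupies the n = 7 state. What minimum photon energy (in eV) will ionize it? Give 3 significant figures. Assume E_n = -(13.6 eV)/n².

0.278 eV

E_7 = −13.60/49 = −0.278 eV, so ionization (to E = 0) requires 0.278 eV.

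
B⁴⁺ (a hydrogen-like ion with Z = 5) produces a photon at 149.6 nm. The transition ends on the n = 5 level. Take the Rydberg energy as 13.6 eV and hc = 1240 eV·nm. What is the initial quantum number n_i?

n_i = 8

The photon energy is ΔE = hc/λ = 1240 / 149.6 = 8.289 eV.
With Z = 5, ΔE = 340.0 × (1/n_f² − 1/n_i²), so 1/n_f² − 1/n_i² = 0.02438.
With n_f = 5: 1/n_i² = 1/25 − 0.02438 = 0.01562, so n_i ≈ 8.00.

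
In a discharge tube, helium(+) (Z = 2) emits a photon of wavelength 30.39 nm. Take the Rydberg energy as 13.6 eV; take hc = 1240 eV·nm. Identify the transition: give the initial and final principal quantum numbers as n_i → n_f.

n_i = 2, n_f = 1

The photon energy is ΔE = hc/λ = 1240 / 30.39 = 40.80 eV.
With Z = 2, ΔE = 54.40 × (1/n_f² − 1/n_i²), so 1/n_f² − 1/n_i² = 0.7501.
Trying n_f = 1 gives 1/n_i² = 0.2499, i.e. n_i ≈ 2; this pair matches.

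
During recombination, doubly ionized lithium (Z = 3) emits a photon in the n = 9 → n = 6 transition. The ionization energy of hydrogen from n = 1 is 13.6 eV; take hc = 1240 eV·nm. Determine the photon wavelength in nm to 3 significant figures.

For Z = 3 the level energies scale as Z², so the effective Rydberg energy is 13.6 × 9 = 122.4 eV.
ΔE = 122.4 × (1/6² − 1/9²) = 122.4 × 0.01543 = 1.889 eV.
λ = hc/ΔE = 1240 / 1.889 = 656 nm.

656 nm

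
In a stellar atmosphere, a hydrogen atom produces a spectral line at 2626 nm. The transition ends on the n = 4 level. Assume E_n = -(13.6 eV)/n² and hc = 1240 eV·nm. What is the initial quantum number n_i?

The photon energy is ΔE = hc/λ = 1240 / 2626 = 0.4722 eV.
With Z = 1, ΔE = 13.60 × (1/n_f² − 1/n_i²), so 1/n_f² − 1/n_i² = 0.03472.
With n_f = 4: 1/n_i² = 1/16 − 0.03472 = 0.02778, so n_i ≈ 6.00.

n_i = 6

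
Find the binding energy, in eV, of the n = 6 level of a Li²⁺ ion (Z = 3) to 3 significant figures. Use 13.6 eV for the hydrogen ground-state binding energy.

E_n = −13.6 Z²/n² = −122.4/n² eV for Z = 3.
E_6 = −122.4/36 = −3.40 eV, so ionization (to E = 0) requires 3.40 eV.

3.40 eV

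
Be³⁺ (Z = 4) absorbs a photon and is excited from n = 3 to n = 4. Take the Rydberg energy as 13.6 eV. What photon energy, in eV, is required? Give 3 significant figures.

The Bohr energies scale as Z², so for Z = 4: E_n = −217.6/n² eV.
E_4 = −217.6/16 = −13.60 eV and E_3 = −217.6/9 = −24.18 eV.
The photon energy is |E_4 − E_3| = 10.6 eV.

10.6 eV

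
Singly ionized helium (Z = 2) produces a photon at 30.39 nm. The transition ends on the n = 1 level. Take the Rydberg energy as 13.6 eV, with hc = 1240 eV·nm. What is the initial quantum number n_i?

n_i = 2

The photon energy is ΔE = hc/λ = 1240 / 30.39 = 40.80 eV.
With Z = 2, ΔE = 54.40 × (1/n_f² − 1/n_i²), so 1/n_f² − 1/n_i² = 0.7501.
With n_f = 1: 1/n_i² = 1/1 − 0.7501 = 0.2499, so n_i ≈ 2.00.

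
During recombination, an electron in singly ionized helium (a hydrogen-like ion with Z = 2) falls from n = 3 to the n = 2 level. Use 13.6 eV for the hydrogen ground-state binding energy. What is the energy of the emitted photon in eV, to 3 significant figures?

The Bohr energies scale as Z², so for Z = 2: E_n = −54.40/n² eV.
E_3 = −54.40/9 = −6.044 eV and E_2 = −54.40/4 = −13.60 eV.
The photon energy is |E_3 − E_2| = 7.56 eV.

7.56 eV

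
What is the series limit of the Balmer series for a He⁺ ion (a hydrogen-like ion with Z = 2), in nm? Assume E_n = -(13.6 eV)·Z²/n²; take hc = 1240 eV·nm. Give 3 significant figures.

The Balmer series has lower level n_f = 2; the series limit corresponds to n_i → ∞.
ΔE_max = 13.6 × 4 / 2² = 13.60 eV.
λ_min = 1240 / 13.60 = 91.2 nm.

91.2 nm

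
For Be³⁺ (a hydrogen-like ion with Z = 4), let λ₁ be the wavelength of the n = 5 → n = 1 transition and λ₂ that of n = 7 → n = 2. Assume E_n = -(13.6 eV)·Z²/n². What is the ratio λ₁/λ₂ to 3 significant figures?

λ ∝ 1/ΔE ∝ 1/(1/n_f² − 1/n_i²), and the Z² and hc factors cancel in the ratio.
λ₁/λ₂ = (1/2² − 1/7²)/(1/1² − 1/5²) = 0.2296/0.9600 = 0.239.

0.239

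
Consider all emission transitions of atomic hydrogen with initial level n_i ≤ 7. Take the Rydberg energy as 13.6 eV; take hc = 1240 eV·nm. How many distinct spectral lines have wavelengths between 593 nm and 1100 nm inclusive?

3

Enumerate all n_i → n_f pairs with 1 ≤ n_f < n_i ≤ 7 and compute λ = 1240 / [13.6·1·(1/n_f² − 1/n_i²)].
Lines falling in [593, 1100] nm: 3→2 (656.5 nm), 7→3 (1005 nm), 6→3 (1094 nm).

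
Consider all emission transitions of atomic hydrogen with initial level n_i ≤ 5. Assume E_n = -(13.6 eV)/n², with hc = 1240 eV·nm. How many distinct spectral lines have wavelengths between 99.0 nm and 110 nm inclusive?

1

Enumerate all n_i → n_f pairs with 1 ≤ n_f < n_i ≤ 5 and compute λ = 1240 / [13.6·1·(1/n_f² − 1/n_i²)].
Lines falling in [99.0, 110] nm: 3→1 (102.6 nm).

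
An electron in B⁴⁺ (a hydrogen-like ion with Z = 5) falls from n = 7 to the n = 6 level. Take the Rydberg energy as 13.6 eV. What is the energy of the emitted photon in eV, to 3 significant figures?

The Bohr energies scale as Z², so for Z = 5: E_n = −340.0/n² eV.
E_7 = −340.0/49 = −6.939 eV and E_6 = −340.0/36 = −9.444 eV.
The photon energy is |E_7 − E_6| = 2.51 eV.

2.51 eV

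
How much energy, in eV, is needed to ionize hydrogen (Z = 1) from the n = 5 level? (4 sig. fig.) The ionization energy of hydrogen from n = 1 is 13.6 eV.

0.5440 eV

E_5 = −13.60/25 = −0.5440 eV, so ionization (to E = 0) requires 0.5440 eV.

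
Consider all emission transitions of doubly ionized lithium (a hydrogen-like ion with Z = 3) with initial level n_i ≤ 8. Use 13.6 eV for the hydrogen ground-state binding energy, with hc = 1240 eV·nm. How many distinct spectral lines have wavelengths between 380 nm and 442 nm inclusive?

1

Enumerate all n_i → n_f pairs with 1 ≤ n_f < n_i ≤ 8 and compute λ = 1240 / [13.6·9·(1/n_f² − 1/n_i²)].
Lines falling in [380, 442] nm: 8→5 (415.6 nm).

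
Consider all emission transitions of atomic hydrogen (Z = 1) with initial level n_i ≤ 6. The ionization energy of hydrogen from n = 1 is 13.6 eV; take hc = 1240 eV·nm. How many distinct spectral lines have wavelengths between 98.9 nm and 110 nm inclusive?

Enumerate all n_i → n_f pairs with 1 ≤ n_f < n_i ≤ 6 and compute λ = 1240 / [13.6·1·(1/n_f² − 1/n_i²)].
Lines falling in [98.9, 110] nm: 3→1 (102.6 nm).

1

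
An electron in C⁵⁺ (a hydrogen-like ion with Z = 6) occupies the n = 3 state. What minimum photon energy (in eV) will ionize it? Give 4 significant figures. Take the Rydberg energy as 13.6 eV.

E_n = −13.6 Z²/n² = −489.6/n² eV for Z = 6.
E_3 = −489.6/9 = −54.40 eV, so ionization (to E = 0) requires 54.40 eV.

54.40 eV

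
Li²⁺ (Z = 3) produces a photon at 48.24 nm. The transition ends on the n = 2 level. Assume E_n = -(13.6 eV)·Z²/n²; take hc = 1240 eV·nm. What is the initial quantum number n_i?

The photon energy is ΔE = hc/λ = 1240 / 48.24 = 25.70 eV.
With Z = 3, ΔE = 122.4 × (1/n_f² − 1/n_i²), so 1/n_f² − 1/n_i² = 0.2100.
With n_f = 2: 1/n_i² = 1/4 − 0.2100 = 0.03999, so n_i ≈ 5.00.

n_i = 5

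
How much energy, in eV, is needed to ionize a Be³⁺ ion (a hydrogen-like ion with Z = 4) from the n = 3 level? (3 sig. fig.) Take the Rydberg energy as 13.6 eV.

24.2 eV

E_n = −13.6 Z²/n² = −217.6/n² eV for Z = 4.
E_3 = −217.6/9 = −24.2 eV, so ionization (to E = 0) requires 24.2 eV.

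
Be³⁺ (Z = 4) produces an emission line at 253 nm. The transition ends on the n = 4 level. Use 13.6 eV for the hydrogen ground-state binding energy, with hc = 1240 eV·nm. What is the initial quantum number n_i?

n_i = 5

The photon energy is ΔE = hc/λ = 1240 / 253 = 4.901 eV.
With Z = 4, ΔE = 217.6 × (1/n_f² − 1/n_i²), so 1/n_f² − 1/n_i² = 0.02252.
With n_f = 4: 1/n_i² = 1/16 − 0.02252 = 0.03998, so n_i ≈ 5.00.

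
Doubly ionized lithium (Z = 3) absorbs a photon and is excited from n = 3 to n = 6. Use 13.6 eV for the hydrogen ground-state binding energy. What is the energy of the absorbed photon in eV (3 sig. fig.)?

The Bohr energies scale as Z², so for Z = 3: E_n = −122.4/n² eV.
E_6 = −122.4/36 = −3.400 eV and E_3 = −122.4/9 = −13.60 eV.
The photon energy is |E_6 − E_3| = 10.2 eV.

10.2 eV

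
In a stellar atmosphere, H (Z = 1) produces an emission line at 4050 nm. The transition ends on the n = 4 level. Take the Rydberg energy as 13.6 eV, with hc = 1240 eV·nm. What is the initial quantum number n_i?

n_i = 5

The photon energy is ΔE = hc/λ = 1240 / 4050 = 0.3062 eV.
With Z = 1, ΔE = 13.60 × (1/n_f² − 1/n_i²), so 1/n_f² − 1/n_i² = 0.02251.
With n_f = 4: 1/n_i² = 1/16 − 0.02251 = 0.03999, so n_i ≈ 5.00.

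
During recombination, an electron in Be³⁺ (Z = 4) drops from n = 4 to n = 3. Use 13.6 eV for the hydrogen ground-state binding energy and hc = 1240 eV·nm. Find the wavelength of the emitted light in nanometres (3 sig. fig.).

117 nm

For Z = 4 the level energies scale as Z², so the effective Rydberg energy is 13.6 × 16 = 217.6 eV.
ΔE = 217.6 × (1/3² − 1/4²) = 217.6 × 0.04861 = 10.58 eV.
λ = hc/ΔE = 1240 / 10.58 = 117 nm.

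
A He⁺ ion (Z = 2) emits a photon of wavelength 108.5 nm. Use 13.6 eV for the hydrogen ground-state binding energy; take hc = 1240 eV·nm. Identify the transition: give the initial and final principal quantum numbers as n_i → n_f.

n_i = 5, n_f = 2

The photon energy is ΔE = hc/λ = 1240 / 108.5 = 11.43 eV.
With Z = 2, ΔE = 54.40 × (1/n_f² − 1/n_i²), so 1/n_f² − 1/n_i² = 0.2101.
Trying n_f = 2 gives 1/n_i² = 0.03992, i.e. n_i ≈ 5; this pair matches.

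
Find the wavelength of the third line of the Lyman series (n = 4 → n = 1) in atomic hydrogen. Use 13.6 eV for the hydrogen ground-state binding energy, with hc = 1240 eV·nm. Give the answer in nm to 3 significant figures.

97.3 nm

The Lyman series terminates on n_f = 1; the third line has n_i = 1+3 = 4.
ΔE = 13.60 × (1/1² − 1/4²) = 12.75 eV.
λ = 1240 / 12.75 = 97.3 nm.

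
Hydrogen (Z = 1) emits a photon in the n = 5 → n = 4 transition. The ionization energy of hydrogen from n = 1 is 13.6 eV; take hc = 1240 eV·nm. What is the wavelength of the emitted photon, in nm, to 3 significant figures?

ΔE = 13.60 × (1/4² − 1/5²) = 13.60 × 0.02250 = 0.3060 eV.
λ = hc/ΔE = 1240 / 0.3060 = 4050 nm.

4050 nm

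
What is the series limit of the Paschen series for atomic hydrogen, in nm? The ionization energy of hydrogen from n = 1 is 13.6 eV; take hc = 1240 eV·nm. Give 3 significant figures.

The Paschen series has lower level n_f = 3; the series limit corresponds to n_i → ∞.
ΔE_max = 13.6 × 1 / 3² = 1.511 eV.
λ_min = 1240 / 1.511 = 821 nm.

821 nm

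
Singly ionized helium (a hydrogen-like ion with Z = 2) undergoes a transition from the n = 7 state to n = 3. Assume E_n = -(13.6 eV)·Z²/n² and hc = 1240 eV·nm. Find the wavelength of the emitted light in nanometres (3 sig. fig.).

251 nm

For Z = 2 the level energies scale as Z², so the effective Rydberg energy is 13.6 × 4 = 54.40 eV.
ΔE = 54.40 × (1/3² − 1/7²) = 54.40 × 0.09070 = 4.934 eV.
λ = hc/ΔE = 1240 / 4.934 = 251 nm.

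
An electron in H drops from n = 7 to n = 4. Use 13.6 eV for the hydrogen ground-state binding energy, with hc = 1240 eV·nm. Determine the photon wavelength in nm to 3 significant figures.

2170 nm

ΔE = 13.60 × (1/4² − 1/7²) = 13.60 × 0.04209 = 0.5724 eV.
λ = hc/ΔE = 1240 / 0.5724 = 2170 nm.
This line belongs to the Brackett series.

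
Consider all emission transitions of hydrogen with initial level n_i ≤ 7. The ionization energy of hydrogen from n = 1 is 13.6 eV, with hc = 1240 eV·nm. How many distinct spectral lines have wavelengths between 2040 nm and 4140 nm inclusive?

Enumerate all n_i → n_f pairs with 1 ≤ n_f < n_i ≤ 7 and compute λ = 1240 / [13.6·1·(1/n_f² − 1/n_i²)].
Lines falling in [2040, 4140] nm: 7→4 (2166 nm), 6→4 (2626 nm), 5→4 (4052 nm).

3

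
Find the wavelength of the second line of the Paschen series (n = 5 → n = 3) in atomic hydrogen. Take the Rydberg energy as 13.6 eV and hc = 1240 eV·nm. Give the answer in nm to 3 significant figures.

The Paschen series terminates on n_f = 3; the second line has n_i = 3+2 = 5.
ΔE = 13.60 × (1/3² − 1/5²) = 0.9671 eV.
λ = 1240 / 0.9671 = 1280 nm.

1280 nm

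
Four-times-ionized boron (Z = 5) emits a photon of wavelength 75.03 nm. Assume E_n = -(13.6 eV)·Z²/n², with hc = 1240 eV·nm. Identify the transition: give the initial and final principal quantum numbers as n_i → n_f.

n_i = 4, n_f = 3

The photon energy is ΔE = hc/λ = 1240 / 75.03 = 16.53 eV.
With Z = 5, ΔE = 340.0 × (1/n_f² − 1/n_i²), so 1/n_f² − 1/n_i² = 0.04861.
Trying n_f = 3 gives 1/n_i² = 0.06250, i.e. n_i ≈ 4; this pair matches.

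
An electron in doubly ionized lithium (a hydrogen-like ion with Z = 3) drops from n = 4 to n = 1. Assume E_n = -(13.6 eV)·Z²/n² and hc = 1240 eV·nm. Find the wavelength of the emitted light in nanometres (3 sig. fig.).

For Z = 3 the level energies scale as Z², so the effective Rydberg energy is 13.6 × 9 = 122.4 eV.
ΔE = 122.4 × (1/1² − 1/4²) = 122.4 × 0.9375 = 114.8 eV.
λ = hc/ΔE = 1240 / 114.8 = 10.8 nm.

10.8 nm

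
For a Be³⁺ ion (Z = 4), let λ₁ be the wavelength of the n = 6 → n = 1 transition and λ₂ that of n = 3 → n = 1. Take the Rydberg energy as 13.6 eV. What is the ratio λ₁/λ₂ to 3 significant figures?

λ ∝ 1/ΔE ∝ 1/(1/n_f² − 1/n_i²), and the Z² and hc factors cancel in the ratio.
λ₁/λ₂ = (1/1² − 1/3²)/(1/1² − 1/6²) = 0.8889/0.9722 = 0.914.

0.914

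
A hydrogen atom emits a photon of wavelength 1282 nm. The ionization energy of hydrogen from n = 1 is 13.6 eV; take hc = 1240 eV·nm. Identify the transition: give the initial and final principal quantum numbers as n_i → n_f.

The photon energy is ΔE = hc/λ = 1240 / 1282 = 0.9672 eV.
With Z = 1, ΔE = 13.60 × (1/n_f² − 1/n_i²), so 1/n_f² − 1/n_i² = 0.07112.
Trying n_f = 3 gives 1/n_i² = 0.03999, i.e. n_i ≈ 5; this pair matches.

n_i = 5, n_f = 3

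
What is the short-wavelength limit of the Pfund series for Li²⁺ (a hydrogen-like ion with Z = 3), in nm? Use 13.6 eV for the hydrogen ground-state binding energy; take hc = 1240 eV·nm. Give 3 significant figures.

253 nm

The Pfund series has lower level n_f = 5; the series limit corresponds to n_i → ∞.
ΔE_max = 13.6 × 9 / 5² = 4.896 eV.
λ_min = 1240 / 4.896 = 253 nm.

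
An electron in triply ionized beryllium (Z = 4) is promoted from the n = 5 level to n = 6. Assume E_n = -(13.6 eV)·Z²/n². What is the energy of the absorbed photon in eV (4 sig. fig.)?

2.660 eV

The Bohr energies scale as Z², so for Z = 4: E_n = −217.6/n² eV.
E_6 = −217.6/36 = −6.044 eV and E_5 = −217.6/25 = −8.704 eV.
The photon energy is |E_6 − E_5| = 2.660 eV.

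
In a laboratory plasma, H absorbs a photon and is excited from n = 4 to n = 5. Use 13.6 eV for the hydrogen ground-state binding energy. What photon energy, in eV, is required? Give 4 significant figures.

E_5 = −13.60/25 = −0.5440 eV and E_4 = −13.60/16 = −0.8500 eV.
The photon energy is |E_5 − E_4| = 0.3060 eV.

0.3060 eV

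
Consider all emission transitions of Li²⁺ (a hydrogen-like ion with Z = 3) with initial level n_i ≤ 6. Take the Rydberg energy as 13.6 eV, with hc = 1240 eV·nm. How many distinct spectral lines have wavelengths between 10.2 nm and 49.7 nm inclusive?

Enumerate all n_i → n_f pairs with 1 ≤ n_f < n_i ≤ 6 and compute λ = 1240 / [13.6·9·(1/n_f² − 1/n_i²)].
Lines falling in [10.2, 49.7] nm: 6→1 (10.42 nm), 5→1 (10.55 nm), 4→1 (10.81 nm), 3→1 (11.40 nm), 2→1 (13.51 nm), 6→2 (45.59 nm), 5→2 (48.24 nm).

7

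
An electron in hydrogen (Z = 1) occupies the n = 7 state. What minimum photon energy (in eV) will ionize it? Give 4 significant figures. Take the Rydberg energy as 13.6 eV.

0.2776 eV

E_7 = −13.60/49 = −0.2776 eV, so ionization (to E = 0) requires 0.2776 eV.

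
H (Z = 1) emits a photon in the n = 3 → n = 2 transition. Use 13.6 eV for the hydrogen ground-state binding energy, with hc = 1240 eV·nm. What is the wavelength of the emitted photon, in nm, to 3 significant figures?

656 nm

ΔE = 13.60 × (1/2² − 1/3²) = 13.60 × 0.1389 = 1.889 eV.
λ = hc/ΔE = 1240 / 1.889 = 656 nm.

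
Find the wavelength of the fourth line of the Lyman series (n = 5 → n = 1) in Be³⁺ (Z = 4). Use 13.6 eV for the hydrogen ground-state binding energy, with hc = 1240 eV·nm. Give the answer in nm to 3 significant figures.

5.94 nm

The Lyman series terminates on n_f = 1; the fourth line has n_i = 1+4 = 5.
ΔE = 217.6 × (1/1² − 1/5²) = 208.9 eV.
λ = 1240 / 208.9 = 5.94 nm.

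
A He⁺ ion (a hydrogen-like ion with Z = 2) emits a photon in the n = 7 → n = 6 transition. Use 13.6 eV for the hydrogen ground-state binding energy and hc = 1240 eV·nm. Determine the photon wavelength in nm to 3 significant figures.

3090 nm

For Z = 2 the level energies scale as Z², so the effective Rydberg energy is 13.6 × 4 = 54.40 eV.
ΔE = 54.40 × (1/6² − 1/7²) = 54.40 × 0.007370 = 0.4009 eV.
λ = hc/ΔE = 1240 / 0.4009 = 3090 nm.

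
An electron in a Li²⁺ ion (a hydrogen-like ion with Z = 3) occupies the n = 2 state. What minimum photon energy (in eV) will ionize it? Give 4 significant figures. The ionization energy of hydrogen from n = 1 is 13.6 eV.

E_n = −13.6 Z²/n² = −122.4/n² eV for Z = 3.
E_2 = −122.4/4 = −30.60 eV, so ionization (to E = 0) requires 30.60 eV.

30.60 eV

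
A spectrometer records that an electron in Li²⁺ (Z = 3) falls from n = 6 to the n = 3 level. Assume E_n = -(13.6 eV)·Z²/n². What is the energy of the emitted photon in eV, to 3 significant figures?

The Bohr energies scale as Z², so for Z = 3: E_n = −122.4/n² eV.
E_6 = −122.4/36 = −3.400 eV and E_3 = −122.4/9 = −13.60 eV.
The photon energy is |E_6 − E_3| = 10.2 eV.

10.2 eV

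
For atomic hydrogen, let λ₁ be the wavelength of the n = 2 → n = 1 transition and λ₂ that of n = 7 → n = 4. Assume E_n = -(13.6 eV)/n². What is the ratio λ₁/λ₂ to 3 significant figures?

λ ∝ 1/ΔE ∝ 1/(1/n_f² − 1/n_i²), and the Z² and hc factors cancel in the ratio.
λ₁/λ₂ = (1/4² − 1/7²)/(1/1² − 1/2²) = 0.04209/0.7500 = 0.0561.

0.0561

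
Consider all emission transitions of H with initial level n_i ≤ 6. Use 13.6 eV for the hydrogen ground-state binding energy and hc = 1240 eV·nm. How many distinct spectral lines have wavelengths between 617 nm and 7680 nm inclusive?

7

Enumerate all n_i → n_f pairs with 1 ≤ n_f < n_i ≤ 6 and compute λ = 1240 / [13.6·1·(1/n_f² − 1/n_i²)].
Lines falling in [617, 7680] nm: 3→2 (656.5 nm), 6→3 (1094 nm), 5→3 (1282 nm), 4→3 (1876 nm), 6→4 (2626 nm), 5→4 (4052 nm), 6→5 (7460 nm).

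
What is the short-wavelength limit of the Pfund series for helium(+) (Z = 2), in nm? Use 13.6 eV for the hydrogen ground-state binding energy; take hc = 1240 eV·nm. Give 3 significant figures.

The Pfund series has lower level n_f = 5; the series limit corresponds to n_i → ∞.
ΔE_max = 13.6 × 4 / 5² = 2.176 eV.
λ_min = 1240 / 2.176 = 570 nm.

570 nm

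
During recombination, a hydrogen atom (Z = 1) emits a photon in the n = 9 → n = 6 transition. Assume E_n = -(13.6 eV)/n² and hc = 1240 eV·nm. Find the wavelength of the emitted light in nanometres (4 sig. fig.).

ΔE = 13.60 × (1/6² − 1/9²) = 13.60 × 0.01543 = 0.2099 eV.
λ = hc/ΔE = 1240 / 0.2099 = 5908 nm.

5908 nm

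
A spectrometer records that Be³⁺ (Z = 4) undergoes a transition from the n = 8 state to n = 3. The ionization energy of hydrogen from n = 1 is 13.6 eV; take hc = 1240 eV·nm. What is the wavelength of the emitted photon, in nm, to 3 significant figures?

For Z = 4 the level energies scale as Z², so the effective Rydberg energy is 13.6 × 16 = 217.6 eV.
ΔE = 217.6 × (1/3² − 1/8²) = 217.6 × 0.09549 = 20.78 eV.
λ = hc/ΔE = 1240 / 20.78 = 59.7 nm.

59.7 nm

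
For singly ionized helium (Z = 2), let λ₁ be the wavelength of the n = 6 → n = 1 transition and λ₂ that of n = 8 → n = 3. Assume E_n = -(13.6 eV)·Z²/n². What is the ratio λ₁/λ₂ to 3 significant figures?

λ ∝ 1/ΔE ∝ 1/(1/n_f² − 1/n_i²), and the Z² and hc factors cancel in the ratio.
λ₁/λ₂ = (1/3² − 1/8²)/(1/1² − 1/6²) = 0.09549/0.9722 = 0.0982.

0.0982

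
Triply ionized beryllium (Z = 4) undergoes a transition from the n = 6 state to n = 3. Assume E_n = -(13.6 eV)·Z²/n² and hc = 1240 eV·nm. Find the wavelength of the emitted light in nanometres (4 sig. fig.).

68.38 nm

For Z = 4 the level energies scale as Z², so the effective Rydberg energy is 13.6 × 16 = 217.6 eV.
ΔE = 217.6 × (1/3² − 1/6²) = 217.6 × 0.08333 = 18.13 eV.
λ = hc/ΔE = 1240 / 18.13 = 68.38 nm.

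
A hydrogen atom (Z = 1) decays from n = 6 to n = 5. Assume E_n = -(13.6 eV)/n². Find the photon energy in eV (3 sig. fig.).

E_6 = −13.60/36 = −0.3778 eV and E_5 = −13.60/25 = −0.5440 eV.
The photon energy is |E_6 − E_5| = 0.166 eV.

0.166 eV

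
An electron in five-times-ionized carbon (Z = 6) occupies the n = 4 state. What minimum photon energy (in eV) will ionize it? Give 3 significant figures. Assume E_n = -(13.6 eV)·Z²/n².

E_n = −13.6 Z²/n² = −489.6/n² eV for Z = 6.
E_4 = −489.6/16 = −30.6 eV, so ionization (to E = 0) requires 30.6 eV.

30.6 eV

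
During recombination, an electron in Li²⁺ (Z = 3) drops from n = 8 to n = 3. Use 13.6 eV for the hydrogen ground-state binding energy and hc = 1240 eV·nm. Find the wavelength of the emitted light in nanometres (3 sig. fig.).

106 nm

For Z = 3 the level energies scale as Z², so the effective Rydberg energy is 13.6 × 9 = 122.4 eV.
ΔE = 122.4 × (1/3² − 1/8²) = 122.4 × 0.09549 = 11.69 eV.
λ = hc/ΔE = 1240 / 11.69 = 106 nm.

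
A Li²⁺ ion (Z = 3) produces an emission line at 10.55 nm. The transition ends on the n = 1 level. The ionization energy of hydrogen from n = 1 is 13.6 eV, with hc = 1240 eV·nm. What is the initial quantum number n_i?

The photon energy is ΔE = hc/λ = 1240 / 10.55 = 117.5 eV.
With Z = 3, ΔE = 122.4 × (1/n_f² − 1/n_i²), so 1/n_f² − 1/n_i² = 0.9603.
With n_f = 1: 1/n_i² = 1/1 − 0.9603 = 0.03974, so n_i ≈ 5.02.

n_i = 5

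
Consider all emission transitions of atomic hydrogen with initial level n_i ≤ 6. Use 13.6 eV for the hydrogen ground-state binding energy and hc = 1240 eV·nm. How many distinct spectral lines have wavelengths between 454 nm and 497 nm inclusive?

1

Enumerate all n_i → n_f pairs with 1 ≤ n_f < n_i ≤ 6 and compute λ = 1240 / [13.6·1·(1/n_f² − 1/n_i²)].
Lines falling in [454, 497] nm: 4→2 (486.3 nm).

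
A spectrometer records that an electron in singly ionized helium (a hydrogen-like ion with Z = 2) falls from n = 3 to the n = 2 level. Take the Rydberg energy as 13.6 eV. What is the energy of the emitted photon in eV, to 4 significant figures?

The Bohr energies scale as Z², so for Z = 2: E_n = −54.40/n² eV.
E_3 = −54.40/9 = −6.044 eV and E_2 = −54.40/4 = −13.60 eV.
The photon energy is |E_3 − E_2| = 7.556 eV.

7.556 eV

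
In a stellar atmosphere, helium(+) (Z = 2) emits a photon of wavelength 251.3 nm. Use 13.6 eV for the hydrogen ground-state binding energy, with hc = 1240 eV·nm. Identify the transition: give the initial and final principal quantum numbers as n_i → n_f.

n_i = 7, n_f = 3

The photon energy is ΔE = hc/λ = 1240 / 251.3 = 4.934 eV.
With Z = 2, ΔE = 54.40 × (1/n_f² − 1/n_i²), so 1/n_f² − 1/n_i² = 0.09070.
Trying n_f = 3 gives 1/n_i² = 0.02041, i.e. n_i ≈ 7; this pair matches.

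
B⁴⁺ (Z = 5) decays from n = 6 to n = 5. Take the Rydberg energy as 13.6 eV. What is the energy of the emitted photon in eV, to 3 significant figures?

The Bohr energies scale as Z², so for Z = 5: E_n = −340.0/n² eV.
E_6 = −340.0/36 = −9.444 eV and E_5 = −340.0/25 = −13.60 eV.
The photon energy is |E_6 − E_5| = 4.16 eV.

4.16 eV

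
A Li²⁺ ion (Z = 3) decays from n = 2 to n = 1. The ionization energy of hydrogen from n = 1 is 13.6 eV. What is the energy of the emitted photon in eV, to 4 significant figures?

91.80 eV

The Bohr energies scale as Z², so for Z = 3: E_n = −122.4/n² eV.
E_2 = −122.4/4 = −30.60 eV and E_1 = −122.4/1 = −122.4 eV.
The photon energy is |E_2 − E_1| = 91.80 eV.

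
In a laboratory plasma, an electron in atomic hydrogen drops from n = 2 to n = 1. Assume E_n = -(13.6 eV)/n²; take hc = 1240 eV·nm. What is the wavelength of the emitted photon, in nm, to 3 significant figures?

122 nm

ΔE = 13.60 × (1/1² − 1/2²) = 13.60 × 0.7500 = 10.20 eV.
λ = hc/ΔE = 1240 / 10.20 = 122 nm.
This line belongs to the Lyman series.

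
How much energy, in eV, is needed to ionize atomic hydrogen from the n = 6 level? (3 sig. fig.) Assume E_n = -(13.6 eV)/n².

0.378 eV

E_6 = −13.60/36 = −0.378 eV, so ionization (to E = 0) requires 0.378 eV.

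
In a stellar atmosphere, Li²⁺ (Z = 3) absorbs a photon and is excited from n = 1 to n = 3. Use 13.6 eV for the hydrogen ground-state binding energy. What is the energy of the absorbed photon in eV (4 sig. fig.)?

The Bohr energies scale as Z², so for Z = 3: E_n = −122.4/n² eV.
E_3 = −122.4/9 = −13.60 eV and E_1 = −122.4/1 = −122.4 eV.
The photon energy is |E_3 − E_1| = 108.8 eV.

108.8 eV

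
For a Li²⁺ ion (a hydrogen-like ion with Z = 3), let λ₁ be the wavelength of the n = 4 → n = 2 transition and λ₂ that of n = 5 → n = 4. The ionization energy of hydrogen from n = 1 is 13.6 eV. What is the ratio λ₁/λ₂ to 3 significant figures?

0.120

λ ∝ 1/ΔE ∝ 1/(1/n_f² − 1/n_i²), and the Z² and hc factors cancel in the ratio.
λ₁/λ₂ = (1/4² − 1/5²)/(1/2² − 1/4²) = 0.02250/0.1875 = 0.120.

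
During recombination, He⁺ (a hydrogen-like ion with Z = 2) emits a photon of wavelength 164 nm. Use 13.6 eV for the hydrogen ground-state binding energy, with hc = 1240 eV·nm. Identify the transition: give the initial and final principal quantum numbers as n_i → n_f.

The photon energy is ΔE = hc/λ = 1240 / 164 = 7.561 eV.
With Z = 2, ΔE = 54.40 × (1/n_f² − 1/n_i²), so 1/n_f² − 1/n_i² = 0.1390.
Trying n_f = 2 gives 1/n_i² = 0.1110, i.e. n_i ≈ 3; this pair matches.

n_i = 3, n_f = 2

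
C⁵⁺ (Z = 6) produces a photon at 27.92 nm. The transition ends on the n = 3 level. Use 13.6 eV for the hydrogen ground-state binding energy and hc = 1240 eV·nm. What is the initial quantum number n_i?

n_i = 7

The photon energy is ΔE = hc/λ = 1240 / 27.92 = 44.41 eV.
With Z = 6, ΔE = 489.6 × (1/n_f² − 1/n_i²), so 1/n_f² − 1/n_i² = 0.09071.
With n_f = 3: 1/n_i² = 1/9 − 0.09071 = 0.02040, so n_i ≈ 7.00.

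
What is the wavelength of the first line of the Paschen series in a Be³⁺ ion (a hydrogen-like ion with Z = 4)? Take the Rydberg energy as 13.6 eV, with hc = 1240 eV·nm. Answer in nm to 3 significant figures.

The Paschen series terminates on n_f = 3; the first line has n_i = 3+1 = 4.
ΔE = 217.6 × (1/3² − 1/4²) = 10.58 eV.
λ = 1240 / 10.58 = 117 nm.

117 nm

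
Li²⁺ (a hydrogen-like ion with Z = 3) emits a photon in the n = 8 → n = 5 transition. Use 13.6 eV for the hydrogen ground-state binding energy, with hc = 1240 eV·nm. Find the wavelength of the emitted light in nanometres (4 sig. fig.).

415.6 nm

For Z = 3 the level energies scale as Z², so the effective Rydberg energy is 13.6 × 9 = 122.4 eV.
ΔE = 122.4 × (1/5² − 1/8²) = 122.4 × 0.02438 = 2.984 eV.
λ = hc/ΔE = 1240 / 2.984 = 415.6 nm.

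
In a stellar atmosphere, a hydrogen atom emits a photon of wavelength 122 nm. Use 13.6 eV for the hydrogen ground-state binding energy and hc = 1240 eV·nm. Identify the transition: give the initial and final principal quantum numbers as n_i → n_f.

The photon energy is ΔE = hc/λ = 1240 / 122 = 10.16 eV.
With Z = 1, ΔE = 13.60 × (1/n_f² − 1/n_i²), so 1/n_f² − 1/n_i² = 0.7473.
Trying n_f = 1 gives 1/n_i² = 0.2527, i.e. n_i ≈ 2; this pair matches.

n_i = 2, n_f = 1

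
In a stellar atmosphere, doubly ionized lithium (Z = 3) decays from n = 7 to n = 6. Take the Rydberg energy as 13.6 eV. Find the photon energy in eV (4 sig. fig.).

0.9020 eV

The Bohr energies scale as Z², so for Z = 3: E_n = −122.4/n² eV.
E_7 = −122.4/49 = −2.498 eV and E_6 = −122.4/36 = −3.400 eV.
The photon energy is |E_7 − E_6| = 0.9020 eV.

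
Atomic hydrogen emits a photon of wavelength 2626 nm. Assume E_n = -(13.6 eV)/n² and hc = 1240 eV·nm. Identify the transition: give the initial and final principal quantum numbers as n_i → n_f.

n_i = 6, n_f = 4

The photon energy is ΔE = hc/λ = 1240 / 2626 = 0.4722 eV.
With Z = 1, ΔE = 13.60 × (1/n_f² − 1/n_i²), so 1/n_f² − 1/n_i² = 0.03472.
Trying n_f = 4 gives 1/n_i² = 0.02778, i.e. n_i ≈ 6; this pair matches.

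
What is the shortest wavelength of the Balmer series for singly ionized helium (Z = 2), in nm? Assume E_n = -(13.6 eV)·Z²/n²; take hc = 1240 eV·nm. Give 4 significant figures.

The Balmer series has lower level n_f = 2; the series limit corresponds to n_i → ∞.
ΔE_max = 13.6 × 4 / 2² = 13.60 eV.
λ_min = 1240 / 13.60 = 91.18 nm.

91.18 nm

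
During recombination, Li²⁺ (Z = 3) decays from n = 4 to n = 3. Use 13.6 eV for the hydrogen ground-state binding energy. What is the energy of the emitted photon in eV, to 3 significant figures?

The Bohr energies scale as Z², so for Z = 3: E_n = −122.4/n² eV.
E_4 = −122.4/16 = −7.650 eV and E_3 = −122.4/9 = −13.60 eV.
The photon energy is |E_4 − E_3| = 5.95 eV.

5.95 eV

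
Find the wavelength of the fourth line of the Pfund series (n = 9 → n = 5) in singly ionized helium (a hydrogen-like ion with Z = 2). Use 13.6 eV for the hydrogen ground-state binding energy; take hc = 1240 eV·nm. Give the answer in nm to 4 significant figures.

824.3 nm

The Pfund series terminates on n_f = 5; the fourth line has n_i = 5+4 = 9.
ΔE = 54.40 × (1/5² − 1/9²) = 1.504 eV.
λ = 1240 / 1.504 = 824.3 nm.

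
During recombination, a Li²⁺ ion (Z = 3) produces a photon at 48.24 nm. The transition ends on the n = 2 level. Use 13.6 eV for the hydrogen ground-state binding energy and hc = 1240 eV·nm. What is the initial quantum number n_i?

The photon energy is ΔE = hc/λ = 1240 / 48.24 = 25.70 eV.
With Z = 3, ΔE = 122.4 × (1/n_f² − 1/n_i²), so 1/n_f² − 1/n_i² = 0.2100.
With n_f = 2: 1/n_i² = 1/4 − 0.2100 = 0.03999, so n_i ≈ 5.00.

n_i = 5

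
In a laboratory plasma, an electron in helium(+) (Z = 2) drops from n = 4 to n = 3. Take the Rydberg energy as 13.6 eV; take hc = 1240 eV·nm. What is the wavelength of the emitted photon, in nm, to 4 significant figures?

For Z = 2 the level energies scale as Z², so the effective Rydberg energy is 13.6 × 4 = 54.40 eV.
ΔE = 54.40 × (1/3² − 1/4²) = 54.40 × 0.04861 = 2.644 eV.
λ = hc/ΔE = 1240 / 2.644 = 468.9 nm.

468.9 nm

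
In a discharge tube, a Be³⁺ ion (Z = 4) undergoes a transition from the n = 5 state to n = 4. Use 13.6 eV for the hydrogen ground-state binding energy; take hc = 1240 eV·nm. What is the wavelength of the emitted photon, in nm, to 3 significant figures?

253 nm

For Z = 4 the level energies scale as Z², so the effective Rydberg energy is 13.6 × 16 = 217.6 eV.
ΔE = 217.6 × (1/4² − 1/5²) = 217.6 × 0.02250 = 4.896 eV.
λ = hc/ΔE = 1240 / 4.896 = 253 nm.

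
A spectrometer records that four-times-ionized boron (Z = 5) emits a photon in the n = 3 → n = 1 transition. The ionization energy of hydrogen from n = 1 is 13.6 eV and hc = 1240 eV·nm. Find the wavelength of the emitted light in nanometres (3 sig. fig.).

4.10 nm

For Z = 5 the level energies scale as Z², so the effective Rydberg energy is 13.6 × 25 = 340.0 eV.
ΔE = 340.0 × (1/1² − 1/3²) = 340.0 × 0.8889 = 302.2 eV.
λ = hc/ΔE = 1240 / 302.2 = 4.10 nm.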